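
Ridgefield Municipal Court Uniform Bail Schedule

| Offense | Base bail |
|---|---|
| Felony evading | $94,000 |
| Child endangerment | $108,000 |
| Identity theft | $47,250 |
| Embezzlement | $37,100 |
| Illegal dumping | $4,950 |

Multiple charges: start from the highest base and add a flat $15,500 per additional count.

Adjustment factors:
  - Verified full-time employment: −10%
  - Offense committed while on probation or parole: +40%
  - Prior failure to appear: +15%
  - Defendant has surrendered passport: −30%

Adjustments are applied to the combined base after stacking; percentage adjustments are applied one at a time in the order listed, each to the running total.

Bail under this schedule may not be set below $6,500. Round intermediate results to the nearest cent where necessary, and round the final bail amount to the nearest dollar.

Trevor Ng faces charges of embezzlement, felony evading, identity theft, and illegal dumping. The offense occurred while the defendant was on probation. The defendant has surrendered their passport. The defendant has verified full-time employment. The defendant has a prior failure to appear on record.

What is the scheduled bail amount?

Base amounts from the schedule: embezzlement $37,100; felony evading $94,000; identity theft $47,250; illegal dumping $4,950.
Stacking rule: highest base plus $15,500 per additional charge. Highest is felony evading at $94,000; 3 additional charges → +$46,500. Combined base = $140,500.
Verified full-time employment (−10%): $140,500 × 0.9 = $126,450.
Offense committed while on probation or parole (+40%): $126,450 × 1.4 = $177,030.
Prior failure to appear (+15%): $177,030 × 1.15 = $203,584.50.
Defendant has surrendered passport (−30%): $203,584.50 × 0.7 = $142,509.15.
$142,509.15 is at or above the $6,500 minimum.
Rounded to the nearest dollar: $142,509.

$142,509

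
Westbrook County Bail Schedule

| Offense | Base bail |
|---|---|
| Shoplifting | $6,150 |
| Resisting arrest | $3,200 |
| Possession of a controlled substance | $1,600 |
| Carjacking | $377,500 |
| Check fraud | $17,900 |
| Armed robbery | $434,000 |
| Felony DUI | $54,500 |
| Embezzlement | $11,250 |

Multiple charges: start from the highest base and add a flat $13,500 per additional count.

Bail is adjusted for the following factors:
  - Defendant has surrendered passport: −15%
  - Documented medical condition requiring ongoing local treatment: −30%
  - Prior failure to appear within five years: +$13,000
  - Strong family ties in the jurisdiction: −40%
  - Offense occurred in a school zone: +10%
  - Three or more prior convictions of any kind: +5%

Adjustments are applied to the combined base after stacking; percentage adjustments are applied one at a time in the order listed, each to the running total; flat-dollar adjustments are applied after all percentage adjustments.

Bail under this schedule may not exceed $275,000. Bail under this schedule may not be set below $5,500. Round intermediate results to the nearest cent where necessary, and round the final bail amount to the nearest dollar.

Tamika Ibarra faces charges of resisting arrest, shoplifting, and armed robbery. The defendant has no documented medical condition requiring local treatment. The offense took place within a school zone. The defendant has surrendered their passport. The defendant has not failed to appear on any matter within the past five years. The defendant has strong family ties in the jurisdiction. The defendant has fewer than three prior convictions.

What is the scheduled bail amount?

$258,621

Base amounts from the schedule: resisting arrest $3,200; shoplifting $6,150; armed robbery $434,000.
Stacking rule: highest base plus $13,500 per additional charge. Highest is armed robbery at $434,000; 2 additional charges → +$27,000. Combined base = $461,000.
Defendant has surrendered passport (−15%): $461,000 × 0.85 = $391,850.
Strong family ties in the jurisdiction (−40%): $391,850 × 0.6 = $235,110.
Offense occurred in a school zone (+10%): $235,110 × 1.1 = $258,621.
$258,621 is within the $275,000 maximum.
$258,621 is at or above the $5,500 minimum.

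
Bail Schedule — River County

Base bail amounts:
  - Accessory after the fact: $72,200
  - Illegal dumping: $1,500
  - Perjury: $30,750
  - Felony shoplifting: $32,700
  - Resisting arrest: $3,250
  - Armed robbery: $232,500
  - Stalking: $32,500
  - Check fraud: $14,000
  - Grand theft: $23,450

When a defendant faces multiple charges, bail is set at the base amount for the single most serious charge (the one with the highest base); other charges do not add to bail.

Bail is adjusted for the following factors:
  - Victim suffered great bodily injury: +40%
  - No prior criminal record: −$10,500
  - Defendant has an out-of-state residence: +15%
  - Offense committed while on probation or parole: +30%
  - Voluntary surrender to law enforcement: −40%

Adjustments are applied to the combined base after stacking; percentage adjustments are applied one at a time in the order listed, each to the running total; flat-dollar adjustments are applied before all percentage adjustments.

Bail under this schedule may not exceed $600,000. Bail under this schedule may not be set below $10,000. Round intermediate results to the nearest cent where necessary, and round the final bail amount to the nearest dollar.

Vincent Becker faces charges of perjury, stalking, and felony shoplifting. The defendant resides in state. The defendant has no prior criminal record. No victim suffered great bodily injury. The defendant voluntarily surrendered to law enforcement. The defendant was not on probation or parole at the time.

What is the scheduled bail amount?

Base amounts from the schedule: perjury $30,750; stalking $32,500; felony shoplifting $32,700.
Stacking rule: use the highest base only. Highest is felony shoplifting at $32,700. Combined base = $32,700.
No prior criminal record (−$10,500 flat): $32,700 − $10,500 = $22,200.
Voluntary surrender to law enforcement (−40%): $22,200 × 0.6 = $13,320.
$13,320 is within the $600,000 maximum.
$13,320 is at or above the $10,000 minimum.

$13,320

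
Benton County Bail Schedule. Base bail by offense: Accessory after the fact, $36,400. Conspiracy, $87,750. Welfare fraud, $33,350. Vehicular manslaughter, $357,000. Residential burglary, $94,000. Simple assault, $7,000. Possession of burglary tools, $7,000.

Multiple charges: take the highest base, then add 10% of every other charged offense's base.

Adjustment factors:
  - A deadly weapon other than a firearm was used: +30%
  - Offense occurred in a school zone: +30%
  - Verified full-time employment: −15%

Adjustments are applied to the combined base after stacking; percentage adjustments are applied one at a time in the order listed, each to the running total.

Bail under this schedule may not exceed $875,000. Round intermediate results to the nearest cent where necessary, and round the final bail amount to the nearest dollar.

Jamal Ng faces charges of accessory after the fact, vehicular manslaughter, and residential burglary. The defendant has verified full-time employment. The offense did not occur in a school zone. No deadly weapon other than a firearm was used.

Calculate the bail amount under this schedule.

$314,534

Base amounts from the schedule: accessory after the fact $36,400; vehicular manslaughter $357,000; residential burglary $94,000.
Stacking rule: highest base plus 10% of each additional charge. Highest is vehicular manslaughter at $357,000. Additional: $36,400 × 10% = $3,640; $94,000 × 10% = $9,400. Combined base = $357,000 + $13,040 = $370,040.
Verified full-time employment (−15%): $370,040 × 0.85 = $314,534.
$314,534 is within the $875,000 maximum.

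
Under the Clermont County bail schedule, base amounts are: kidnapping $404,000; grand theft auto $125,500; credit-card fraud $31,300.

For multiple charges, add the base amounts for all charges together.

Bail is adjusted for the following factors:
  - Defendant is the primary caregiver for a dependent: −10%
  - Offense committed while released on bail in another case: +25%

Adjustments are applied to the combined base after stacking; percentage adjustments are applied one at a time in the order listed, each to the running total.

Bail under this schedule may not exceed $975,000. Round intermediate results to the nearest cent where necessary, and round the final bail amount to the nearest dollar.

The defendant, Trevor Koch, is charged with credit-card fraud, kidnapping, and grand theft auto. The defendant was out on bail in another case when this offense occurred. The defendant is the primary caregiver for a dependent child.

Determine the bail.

Base amounts from the schedule: credit-card fraud $31,300; kidnapping $404,000; grand theft auto $125,500.
Stacking rule: sum of all bases. $31,300 + $404,000 + $125,500 = $560,800.
Defendant is the primary caregiver for a dependent (−10%): $560,800 × 0.9 = $504,720.
Offense committed while released on bail in another case (+25%): $504,720 × 1.25 = $630,900.
$630,900 is within the $975,000 maximum.

$630,900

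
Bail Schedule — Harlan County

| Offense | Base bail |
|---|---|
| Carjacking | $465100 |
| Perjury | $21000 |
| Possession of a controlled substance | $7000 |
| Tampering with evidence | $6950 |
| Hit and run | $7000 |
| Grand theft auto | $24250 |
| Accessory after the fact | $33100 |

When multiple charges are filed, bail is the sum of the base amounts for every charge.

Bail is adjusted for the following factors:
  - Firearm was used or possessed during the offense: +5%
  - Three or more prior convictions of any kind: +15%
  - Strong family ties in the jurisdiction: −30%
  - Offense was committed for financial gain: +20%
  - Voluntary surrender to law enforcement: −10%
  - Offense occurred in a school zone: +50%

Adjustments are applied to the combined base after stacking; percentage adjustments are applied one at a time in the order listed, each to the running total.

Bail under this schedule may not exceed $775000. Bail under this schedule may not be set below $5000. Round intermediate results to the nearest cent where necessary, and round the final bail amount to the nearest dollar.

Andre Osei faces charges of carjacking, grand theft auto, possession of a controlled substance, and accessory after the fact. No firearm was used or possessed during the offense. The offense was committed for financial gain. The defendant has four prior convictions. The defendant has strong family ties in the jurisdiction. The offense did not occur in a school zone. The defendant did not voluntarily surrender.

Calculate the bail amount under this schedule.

Base amounts from the schedule: carjacking $465100; grand theft auto $24250; possession of a controlled substance $7000; accessory after the fact $33100.
Stacking rule: sum of all bases. $465100 + $24250 + $7000 + $33100 = $529450.
Three or more prior convictions of any kind (+15%): $529450 × 1.15 = $608867.50.
Strong family ties in the jurisdiction (−30%): $608867.50 × 0.7 = $426207.25.
Offense was committed for financial gain (+20%): $426207.25 × 1.2 = $511448.70.
$511448.70 is within the $775000 maximum.
$511448.70 is at or above the $5000 minimum.
Rounded to the nearest dollar: $511449.

$511449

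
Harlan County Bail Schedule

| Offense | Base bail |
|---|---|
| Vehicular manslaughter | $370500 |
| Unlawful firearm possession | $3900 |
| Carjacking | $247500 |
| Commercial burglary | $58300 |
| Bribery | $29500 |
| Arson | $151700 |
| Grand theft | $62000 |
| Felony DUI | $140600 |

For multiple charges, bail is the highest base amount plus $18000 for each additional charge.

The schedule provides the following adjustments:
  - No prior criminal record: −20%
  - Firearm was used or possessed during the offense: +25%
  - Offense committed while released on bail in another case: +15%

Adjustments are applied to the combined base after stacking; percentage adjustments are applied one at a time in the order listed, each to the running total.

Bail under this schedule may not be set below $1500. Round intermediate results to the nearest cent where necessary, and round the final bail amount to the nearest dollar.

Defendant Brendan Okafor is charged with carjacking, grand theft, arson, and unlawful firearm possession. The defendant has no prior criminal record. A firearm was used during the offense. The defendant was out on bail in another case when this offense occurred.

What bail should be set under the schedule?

$346725

Base amounts from the schedule: carjacking $247500; grand theft $62000; arson $151700; unlawful firearm possession $3900.
Stacking rule: highest base plus $18000 per additional charge. Highest is carjacking at $247500; 3 additional charges → +$54000. Combined base = $301500.
No prior criminal record (−20%): $301500 × 0.8 = $241200.
Firearm was used or possessed during the offense (+25%): $241200 × 1.25 = $301500.
Offense committed while released on bail in another case (+15%): $301500 × 1.15 = $346725.
$346725 is at or above the $1500 minimum.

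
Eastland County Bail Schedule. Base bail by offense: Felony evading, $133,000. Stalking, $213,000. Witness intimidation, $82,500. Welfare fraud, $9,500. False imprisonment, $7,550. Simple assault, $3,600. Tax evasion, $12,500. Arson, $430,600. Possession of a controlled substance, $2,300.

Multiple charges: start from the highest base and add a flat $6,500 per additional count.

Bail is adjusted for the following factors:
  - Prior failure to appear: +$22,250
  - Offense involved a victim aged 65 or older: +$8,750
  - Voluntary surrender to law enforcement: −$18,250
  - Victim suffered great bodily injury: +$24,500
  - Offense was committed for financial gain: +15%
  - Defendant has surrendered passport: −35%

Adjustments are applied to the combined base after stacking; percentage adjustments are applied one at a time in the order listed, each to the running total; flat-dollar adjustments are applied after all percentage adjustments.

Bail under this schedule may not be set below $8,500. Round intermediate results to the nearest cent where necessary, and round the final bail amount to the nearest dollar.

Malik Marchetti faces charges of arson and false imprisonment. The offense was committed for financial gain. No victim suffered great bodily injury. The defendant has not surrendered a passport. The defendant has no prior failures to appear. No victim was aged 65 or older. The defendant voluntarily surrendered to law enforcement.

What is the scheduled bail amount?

$484,415

Base amounts from the schedule: arson $430,600; false imprisonment $7,550.
Stacking rule: highest base plus $6,500 per additional charge. Highest is arson at $430,600; 1 additional charge → +$6,500. Combined base = $437,100.
Offense was committed for financial gain (+15%): $437,100 × 1.15 = $502,665.
Voluntary surrender to law enforcement (−$18,250 flat): $502,665 − $18,250 = $484,415.
$484,415 is at or above the $8,500 minimum.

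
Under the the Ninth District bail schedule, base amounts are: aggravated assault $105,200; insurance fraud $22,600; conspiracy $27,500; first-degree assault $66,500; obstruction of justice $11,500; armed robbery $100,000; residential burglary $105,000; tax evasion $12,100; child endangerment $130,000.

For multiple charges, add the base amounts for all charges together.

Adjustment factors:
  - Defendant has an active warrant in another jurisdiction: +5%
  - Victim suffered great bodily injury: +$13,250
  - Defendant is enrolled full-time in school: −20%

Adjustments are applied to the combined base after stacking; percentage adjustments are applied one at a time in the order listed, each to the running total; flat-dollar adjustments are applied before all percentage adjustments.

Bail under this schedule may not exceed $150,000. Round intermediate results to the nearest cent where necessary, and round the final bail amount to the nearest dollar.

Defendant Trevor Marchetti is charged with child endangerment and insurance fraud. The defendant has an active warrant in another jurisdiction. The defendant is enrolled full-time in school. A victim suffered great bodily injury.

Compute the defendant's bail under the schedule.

Base amounts from the schedule: child endangerment $130,000; insurance fraud $22,600.
Stacking rule: sum of all bases. $130,000 + $22,600 = $152,600.
Victim suffered great bodily injury (+$13,250 flat): $152,600 + $13,250 = $165,850.
Defendant has an active warrant in another jurisdiction (+5%): $165,850 × 1.05 = $174,142.50.
Defendant is enrolled full-time in school (−20%): $174,142.50 × 0.8 = $139,314.
$139,314 is within the $150,000 maximum.

$139,314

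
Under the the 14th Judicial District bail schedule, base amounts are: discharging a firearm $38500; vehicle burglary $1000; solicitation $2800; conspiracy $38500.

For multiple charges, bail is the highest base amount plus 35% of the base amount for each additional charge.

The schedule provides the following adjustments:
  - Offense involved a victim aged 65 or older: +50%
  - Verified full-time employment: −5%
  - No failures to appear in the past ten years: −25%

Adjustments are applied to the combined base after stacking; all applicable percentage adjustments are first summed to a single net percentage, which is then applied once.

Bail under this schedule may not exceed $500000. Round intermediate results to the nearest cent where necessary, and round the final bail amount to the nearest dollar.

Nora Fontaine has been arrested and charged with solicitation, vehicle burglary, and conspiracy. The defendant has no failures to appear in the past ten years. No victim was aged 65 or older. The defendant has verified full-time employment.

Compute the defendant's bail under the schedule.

Base amounts from the schedule: solicitation $2800; vehicle burglary $1000; conspiracy $38500.
Stacking rule: highest base plus 35% of each additional charge. Highest is conspiracy at $38500. Additional: $2800 × 35% = $980; $1000 × 35% = $350. Combined base = $38500 + $1330 = $39830.
Net percentage adjustment: −5% −25% = −30%. $39830 × 0.7 = $27881.
$27881 is within the $500000 maximum.

$27881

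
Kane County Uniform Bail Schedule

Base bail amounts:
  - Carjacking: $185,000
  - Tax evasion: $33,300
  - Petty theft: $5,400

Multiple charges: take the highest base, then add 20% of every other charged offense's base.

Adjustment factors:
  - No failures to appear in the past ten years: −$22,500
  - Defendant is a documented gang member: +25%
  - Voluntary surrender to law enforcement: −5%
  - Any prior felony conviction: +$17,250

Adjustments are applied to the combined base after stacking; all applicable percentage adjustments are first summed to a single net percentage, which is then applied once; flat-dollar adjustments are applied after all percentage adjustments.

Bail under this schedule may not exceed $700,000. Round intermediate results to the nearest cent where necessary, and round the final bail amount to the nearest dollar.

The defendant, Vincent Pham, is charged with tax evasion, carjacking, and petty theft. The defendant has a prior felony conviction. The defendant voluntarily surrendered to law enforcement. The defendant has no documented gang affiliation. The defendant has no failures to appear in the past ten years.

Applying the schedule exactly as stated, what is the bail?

Base amounts from the schedule: tax evasion $33,300; carjacking $185,000; petty theft $5,400.
Stacking rule: highest base plus 20% of each additional charge. Highest is carjacking at $185,000. Additional: $33,300 × 20% = $6,660; $5,400 × 20% = $1,080. Combined base = $185,000 + $7,740 = $192,740.
Voluntary surrender to law enforcement (−5%): $192,740 × 0.95 = $183,103.
No failures to appear in the past ten years (−$22,500 flat): $183,103 − $22,500 = $160,603.
Any prior felony conviction (+$17,250 flat): $160,603 + $17,250 = $177,853.
$177,853 is within the $700,000 maximum.

$177,853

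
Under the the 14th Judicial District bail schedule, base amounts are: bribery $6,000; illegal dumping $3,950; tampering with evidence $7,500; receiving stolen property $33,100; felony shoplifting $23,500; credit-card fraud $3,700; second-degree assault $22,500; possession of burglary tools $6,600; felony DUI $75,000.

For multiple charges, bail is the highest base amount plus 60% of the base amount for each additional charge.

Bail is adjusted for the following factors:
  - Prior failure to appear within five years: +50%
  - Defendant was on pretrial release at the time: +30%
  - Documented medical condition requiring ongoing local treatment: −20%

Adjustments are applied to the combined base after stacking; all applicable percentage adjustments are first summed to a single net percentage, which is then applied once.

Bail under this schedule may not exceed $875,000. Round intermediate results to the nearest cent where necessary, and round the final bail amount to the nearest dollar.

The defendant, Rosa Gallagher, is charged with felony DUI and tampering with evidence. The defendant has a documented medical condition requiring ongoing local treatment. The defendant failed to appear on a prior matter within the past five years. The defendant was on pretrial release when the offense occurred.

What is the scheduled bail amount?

Base amounts from the schedule: felony DUI $75,000; tampering with evidence $7,500.
Stacking rule: highest base plus 60% of each additional charge. Highest is felony DUI at $75,000. Additional: $7,500 × 60% = $4,500. Combined base = $75,000 + $4,500 = $79,500.
Net percentage adjustment: +50% +30% −20% = +60%. $79,500 × 1.6 = $127,200.
$127,200 is within the $875,000 maximum.

$127,200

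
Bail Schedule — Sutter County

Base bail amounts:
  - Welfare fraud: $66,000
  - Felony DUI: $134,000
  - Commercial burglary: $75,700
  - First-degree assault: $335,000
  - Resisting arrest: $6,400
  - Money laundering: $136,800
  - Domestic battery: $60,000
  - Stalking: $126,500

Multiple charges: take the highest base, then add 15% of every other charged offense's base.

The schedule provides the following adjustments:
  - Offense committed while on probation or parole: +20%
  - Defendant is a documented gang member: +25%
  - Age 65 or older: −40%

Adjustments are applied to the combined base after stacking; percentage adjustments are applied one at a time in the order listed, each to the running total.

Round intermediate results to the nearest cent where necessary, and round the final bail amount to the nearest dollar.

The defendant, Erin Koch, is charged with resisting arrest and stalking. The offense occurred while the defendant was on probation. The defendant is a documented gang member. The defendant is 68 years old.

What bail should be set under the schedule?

Base amounts from the schedule: resisting arrest $6,400; stalking $126,500.
Stacking rule: highest base plus 15% of each additional charge. Highest is stalking at $126,500. Additional: $6,400 × 15% = $960. Combined base = $126,500 + $960 = $127,460.
Offense committed while on probation or parole (+20%): $127,460 × 1.2 = $152,952.
Defendant is a documented gang member (+25%): $152,952 × 1.25 = $191,190.
Age 65 or older (−40%): $191,190 × 0.6 = $114,714.

$114,714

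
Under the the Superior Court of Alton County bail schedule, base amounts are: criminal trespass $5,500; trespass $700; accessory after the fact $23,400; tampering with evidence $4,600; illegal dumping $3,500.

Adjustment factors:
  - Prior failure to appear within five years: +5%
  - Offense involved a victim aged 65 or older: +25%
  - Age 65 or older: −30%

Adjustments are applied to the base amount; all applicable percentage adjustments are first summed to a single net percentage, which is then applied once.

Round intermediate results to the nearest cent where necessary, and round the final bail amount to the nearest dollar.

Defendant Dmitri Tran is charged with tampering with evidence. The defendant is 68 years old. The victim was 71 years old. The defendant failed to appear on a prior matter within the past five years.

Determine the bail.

$4,600

Base amounts from the schedule: tampering with evidence $4,600.
Single charge. Combined base = $4,600.
Net percentage adjustment: +5% +25% −30% = +0%. $4,600 × 1 = $4,600.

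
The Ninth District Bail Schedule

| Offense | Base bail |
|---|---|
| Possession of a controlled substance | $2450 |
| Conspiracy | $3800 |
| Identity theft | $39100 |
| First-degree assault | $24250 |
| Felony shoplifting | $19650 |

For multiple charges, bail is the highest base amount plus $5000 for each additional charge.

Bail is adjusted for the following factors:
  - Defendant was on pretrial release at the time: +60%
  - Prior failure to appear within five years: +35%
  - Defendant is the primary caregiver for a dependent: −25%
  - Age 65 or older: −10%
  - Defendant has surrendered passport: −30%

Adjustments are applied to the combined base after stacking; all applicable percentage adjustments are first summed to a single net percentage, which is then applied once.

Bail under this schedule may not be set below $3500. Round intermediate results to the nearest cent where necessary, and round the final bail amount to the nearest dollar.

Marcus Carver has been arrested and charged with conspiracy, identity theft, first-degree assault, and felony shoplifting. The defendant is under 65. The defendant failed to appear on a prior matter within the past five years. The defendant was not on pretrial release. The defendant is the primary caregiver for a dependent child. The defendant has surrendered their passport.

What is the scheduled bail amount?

$43280

Base amounts from the schedule: conspiracy $3800; identity theft $39100; first-degree assault $24250; felony shoplifting $19650.
Stacking rule: highest base plus $5000 per additional charge. Highest is identity theft at $39100; 3 additional charges → +$15000. Combined base = $54100.
Net percentage adjustment: +35% −25% −30% = −20%. $54100 × 0.8 = $43280.
$43280 is at or above the $3500 minimum.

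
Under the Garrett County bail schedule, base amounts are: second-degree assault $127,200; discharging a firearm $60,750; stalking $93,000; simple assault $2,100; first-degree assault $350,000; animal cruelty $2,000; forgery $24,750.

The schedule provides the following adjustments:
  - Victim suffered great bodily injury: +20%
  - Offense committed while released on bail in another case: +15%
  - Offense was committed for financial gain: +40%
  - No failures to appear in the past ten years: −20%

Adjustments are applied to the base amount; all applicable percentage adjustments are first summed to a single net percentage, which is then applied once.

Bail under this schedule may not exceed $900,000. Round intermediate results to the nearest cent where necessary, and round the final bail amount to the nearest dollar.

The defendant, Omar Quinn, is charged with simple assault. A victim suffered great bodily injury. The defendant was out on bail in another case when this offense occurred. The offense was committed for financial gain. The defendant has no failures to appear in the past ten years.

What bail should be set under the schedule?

$3,255

Base amounts from the schedule: simple assault $2,100.
Single charge. Combined base = $2,100.
Net percentage adjustment: +20% +15% +40% −20% = +55%. $2,100 × 1.55 = $3,255.
$3,255 is within the $900,000 maximum.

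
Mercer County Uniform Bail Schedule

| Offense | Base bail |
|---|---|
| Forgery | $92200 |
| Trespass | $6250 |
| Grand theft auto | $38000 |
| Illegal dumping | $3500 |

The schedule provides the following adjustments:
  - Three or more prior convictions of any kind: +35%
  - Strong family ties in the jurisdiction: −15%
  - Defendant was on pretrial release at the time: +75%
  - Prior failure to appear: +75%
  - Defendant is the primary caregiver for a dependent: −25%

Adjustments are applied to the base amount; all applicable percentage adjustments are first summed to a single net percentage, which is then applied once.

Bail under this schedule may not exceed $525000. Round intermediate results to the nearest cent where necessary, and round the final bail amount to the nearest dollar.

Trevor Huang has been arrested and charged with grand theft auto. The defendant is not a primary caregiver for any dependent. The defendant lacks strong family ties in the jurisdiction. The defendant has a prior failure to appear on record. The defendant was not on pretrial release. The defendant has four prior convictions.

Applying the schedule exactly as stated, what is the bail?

Base amounts from the schedule: grand theft auto $38000.
Single charge. Combined base = $38000.
Net percentage adjustment: +35% +75% = +110%. $38000 × 2.1 = $79800.
$79800 is within the $525000 maximum.

$79800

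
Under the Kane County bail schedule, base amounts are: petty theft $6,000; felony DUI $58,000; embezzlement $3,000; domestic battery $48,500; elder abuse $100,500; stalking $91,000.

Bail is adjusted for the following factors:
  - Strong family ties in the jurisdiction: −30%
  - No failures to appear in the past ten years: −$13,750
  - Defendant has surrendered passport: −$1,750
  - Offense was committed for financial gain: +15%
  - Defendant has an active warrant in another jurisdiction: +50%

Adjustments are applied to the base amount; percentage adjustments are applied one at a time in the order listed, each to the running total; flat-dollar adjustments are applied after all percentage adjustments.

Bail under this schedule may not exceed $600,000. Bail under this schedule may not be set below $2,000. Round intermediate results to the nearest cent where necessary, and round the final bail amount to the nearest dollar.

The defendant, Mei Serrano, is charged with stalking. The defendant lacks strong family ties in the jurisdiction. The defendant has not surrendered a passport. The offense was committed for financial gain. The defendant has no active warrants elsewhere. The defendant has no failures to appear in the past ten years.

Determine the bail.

$90,900

Base amounts from the schedule: stalking $91,000.
Single charge. Combined base = $91,000.
Offense was committed for financial gain (+15%): $91,000 × 1.15 = $104,650.
No failures to appear in the past ten years (−$13,750 flat): $104,650 − $13,750 = $90,900.
$90,900 is within the $600,000 maximum.
$90,900 is at or above the $2,000 minimum.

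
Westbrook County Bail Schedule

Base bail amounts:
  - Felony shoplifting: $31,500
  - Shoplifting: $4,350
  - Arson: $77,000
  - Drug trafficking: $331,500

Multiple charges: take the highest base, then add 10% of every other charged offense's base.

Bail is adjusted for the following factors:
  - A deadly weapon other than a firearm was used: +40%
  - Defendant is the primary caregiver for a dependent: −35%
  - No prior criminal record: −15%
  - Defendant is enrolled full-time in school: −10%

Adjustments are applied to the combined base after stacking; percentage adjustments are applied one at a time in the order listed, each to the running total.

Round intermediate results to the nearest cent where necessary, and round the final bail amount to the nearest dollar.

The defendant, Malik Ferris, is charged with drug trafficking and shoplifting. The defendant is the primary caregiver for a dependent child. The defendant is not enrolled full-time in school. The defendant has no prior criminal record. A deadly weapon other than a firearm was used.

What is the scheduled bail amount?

Base amounts from the schedule: drug trafficking $331,500; shoplifting $4,350.
Stacking rule: highest base plus 10% of each additional charge. Highest is drug trafficking at $331,500. Additional: $4,350 × 10% = $435. Combined base = $331,500 + $435 = $331,935.
A deadly weapon other than a firearm was used (+40%): $331,935 × 1.4 = $464,709.
Defendant is the primary caregiver for a dependent (−35%): $464,709 × 0.65 = $302,060.85.
No prior criminal record (−15%): $302,060.85 × 0.85 = $256,751.72.
Rounded to the nearest dollar: $256,752.

$256,752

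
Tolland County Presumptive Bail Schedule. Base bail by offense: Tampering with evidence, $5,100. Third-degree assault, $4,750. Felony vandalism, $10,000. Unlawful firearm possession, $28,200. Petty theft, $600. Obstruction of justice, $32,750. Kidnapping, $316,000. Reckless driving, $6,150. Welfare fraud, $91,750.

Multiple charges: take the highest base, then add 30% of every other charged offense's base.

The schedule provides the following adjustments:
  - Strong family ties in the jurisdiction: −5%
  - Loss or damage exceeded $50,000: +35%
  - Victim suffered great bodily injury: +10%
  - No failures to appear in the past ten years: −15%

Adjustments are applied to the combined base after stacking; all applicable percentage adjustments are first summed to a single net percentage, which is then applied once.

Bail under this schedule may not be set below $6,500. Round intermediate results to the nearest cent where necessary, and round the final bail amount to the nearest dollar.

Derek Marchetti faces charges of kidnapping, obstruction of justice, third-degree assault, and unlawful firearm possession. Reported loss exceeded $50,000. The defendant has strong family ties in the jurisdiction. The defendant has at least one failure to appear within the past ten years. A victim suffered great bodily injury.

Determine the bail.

$469,994

Base amounts from the schedule: kidnapping $316,000; obstruction of justice $32,750; third-degree assault $4,750; unlawful firearm possession $28,200.
Stacking rule: highest base plus 30% of each additional charge. Highest is kidnapping at $316,000. Additional: $32,750 × 30% = $9,825; $4,750 × 30% = $1,425; $28,200 × 30% = $8,460. Combined base = $316,000 + $19,710 = $335,710.
Net percentage adjustment: −5% +35% +10% = +40%. $335,710 × 1.4 = $469,994.
$469,994 is at or above the $6,500 minimum.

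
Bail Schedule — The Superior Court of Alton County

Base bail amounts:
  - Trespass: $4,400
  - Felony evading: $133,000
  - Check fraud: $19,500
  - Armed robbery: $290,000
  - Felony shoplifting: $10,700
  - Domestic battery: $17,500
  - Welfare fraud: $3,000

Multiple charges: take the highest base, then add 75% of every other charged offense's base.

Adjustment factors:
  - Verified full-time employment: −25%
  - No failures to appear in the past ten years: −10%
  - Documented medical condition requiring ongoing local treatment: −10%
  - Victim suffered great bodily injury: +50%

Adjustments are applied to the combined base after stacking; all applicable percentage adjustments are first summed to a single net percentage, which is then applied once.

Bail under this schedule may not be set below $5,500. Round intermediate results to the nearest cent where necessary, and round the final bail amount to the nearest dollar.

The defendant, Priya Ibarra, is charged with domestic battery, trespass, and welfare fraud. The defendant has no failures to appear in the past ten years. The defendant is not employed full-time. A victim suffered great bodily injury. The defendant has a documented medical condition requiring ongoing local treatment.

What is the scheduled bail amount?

Base amounts from the schedule: domestic battery $17,500; trespass $4,400; welfare fraud $3,000.
Stacking rule: highest base plus 75% of each additional charge. Highest is domestic battery at $17,500. Additional: $4,400 × 75% = $3,300; $3,000 × 75% = $2,250. Combined base = $17,500 + $5,550 = $23,050.
Net percentage adjustment: −10% −10% +50% = +30%. $23,050 × 1.3 = $29,965.
$29,965 is at or above the $5,500 minimum.

$29,965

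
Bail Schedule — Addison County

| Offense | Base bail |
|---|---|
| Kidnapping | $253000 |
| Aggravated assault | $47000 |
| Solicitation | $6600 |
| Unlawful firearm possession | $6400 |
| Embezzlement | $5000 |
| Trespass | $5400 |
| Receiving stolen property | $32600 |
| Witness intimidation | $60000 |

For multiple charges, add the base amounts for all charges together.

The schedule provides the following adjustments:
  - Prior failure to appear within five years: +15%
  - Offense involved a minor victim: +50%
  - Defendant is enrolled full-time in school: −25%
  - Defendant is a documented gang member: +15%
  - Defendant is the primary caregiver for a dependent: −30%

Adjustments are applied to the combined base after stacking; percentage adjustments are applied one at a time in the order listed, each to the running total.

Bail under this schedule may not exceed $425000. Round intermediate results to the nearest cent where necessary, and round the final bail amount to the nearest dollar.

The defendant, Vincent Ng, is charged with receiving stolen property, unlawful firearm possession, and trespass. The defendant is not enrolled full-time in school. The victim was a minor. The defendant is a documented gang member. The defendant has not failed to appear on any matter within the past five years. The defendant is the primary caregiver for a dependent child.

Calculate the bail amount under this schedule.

Base amounts from the schedule: receiving stolen property $32600; unlawful firearm possession $6400; trespass $5400.
Stacking rule: sum of all bases. $32600 + $6400 + $5400 = $44400.
Offense involved a minor victim (+50%): $44400 × 1.5 = $66600.
Defendant is a documented gang member (+15%): $66600 × 1.15 = $76590.
Defendant is the primary caregiver for a dependent (−30%): $76590 × 0.7 = $53613.
$53613 is within the $425000 maximum.

$53613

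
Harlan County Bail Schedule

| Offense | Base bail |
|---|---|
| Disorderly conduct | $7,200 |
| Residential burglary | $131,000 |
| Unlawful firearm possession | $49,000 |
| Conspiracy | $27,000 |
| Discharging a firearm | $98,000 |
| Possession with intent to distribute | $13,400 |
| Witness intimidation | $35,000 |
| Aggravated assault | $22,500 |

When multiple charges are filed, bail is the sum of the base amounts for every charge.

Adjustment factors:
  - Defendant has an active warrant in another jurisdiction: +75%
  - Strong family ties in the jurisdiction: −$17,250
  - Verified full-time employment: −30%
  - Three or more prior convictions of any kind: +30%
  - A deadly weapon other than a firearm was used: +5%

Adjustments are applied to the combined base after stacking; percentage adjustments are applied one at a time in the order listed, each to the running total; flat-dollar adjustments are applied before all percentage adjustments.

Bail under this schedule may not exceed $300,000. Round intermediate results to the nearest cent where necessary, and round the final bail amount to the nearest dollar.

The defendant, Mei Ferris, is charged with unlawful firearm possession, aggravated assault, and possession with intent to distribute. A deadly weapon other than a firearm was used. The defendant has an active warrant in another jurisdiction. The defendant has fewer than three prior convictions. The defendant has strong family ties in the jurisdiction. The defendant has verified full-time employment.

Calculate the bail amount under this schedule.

$87,015

Base amounts from the schedule: unlawful firearm possession $49,000; aggravated assault $22,500; possession with intent to distribute $13,400.
Stacking rule: sum of all bases. $49,000 + $22,500 + $13,400 = $84,900.
Strong family ties in the jurisdiction (−$17,250 flat): $84,900 − $17,250 = $67,650.
Defendant has an active warrant in another jurisdiction (+75%): $67,650 × 1.75 = $118,387.50.
Verified full-time employment (−30%): $118,387.50 × 0.7 = $82,871.25.
A deadly weapon other than a firearm was used (+5%): $82,871.25 × 1.05 = $87,014.81.
$87,014.81 is within the $300,000 maximum.
Rounded to the nearest dollar: $87,015.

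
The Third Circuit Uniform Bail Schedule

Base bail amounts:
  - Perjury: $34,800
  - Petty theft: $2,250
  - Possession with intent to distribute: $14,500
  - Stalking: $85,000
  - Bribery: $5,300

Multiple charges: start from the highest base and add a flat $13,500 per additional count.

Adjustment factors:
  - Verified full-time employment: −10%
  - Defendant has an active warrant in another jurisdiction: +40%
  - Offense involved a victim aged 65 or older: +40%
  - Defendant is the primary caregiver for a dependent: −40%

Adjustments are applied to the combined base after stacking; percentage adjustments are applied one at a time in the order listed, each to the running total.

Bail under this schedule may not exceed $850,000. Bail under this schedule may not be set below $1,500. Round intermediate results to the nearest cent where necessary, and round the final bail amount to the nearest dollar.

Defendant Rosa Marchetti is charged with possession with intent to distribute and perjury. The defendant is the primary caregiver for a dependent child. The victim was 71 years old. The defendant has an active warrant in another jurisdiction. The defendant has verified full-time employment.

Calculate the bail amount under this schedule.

Base amounts from the schedule: possession with intent to distribute $14,500; perjury $34,800.
Stacking rule: highest base plus $13,500 per additional charge. Highest is perjury at $34,800; 1 additional charge → +$13,500. Combined base = $48,300.
Verified full-time employment (−10%): $48,300 × 0.9 = $43,470.
Defendant has an active warrant in another jurisdiction (+40%): $43,470 × 1.4 = $60,858.
Offense involved a victim aged 65 or older (+40%): $60,858 × 1.4 = $85,201.20.
Defendant is the primary caregiver for a dependent (−40%): $85,201.20 × 0.6 = $51,120.72.
$51,120.72 is within the $850,000 maximum.
$51,120.72 is at or above the $1,500 minimum.
Rounded to the nearest dollar: $51,121.

$51,121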